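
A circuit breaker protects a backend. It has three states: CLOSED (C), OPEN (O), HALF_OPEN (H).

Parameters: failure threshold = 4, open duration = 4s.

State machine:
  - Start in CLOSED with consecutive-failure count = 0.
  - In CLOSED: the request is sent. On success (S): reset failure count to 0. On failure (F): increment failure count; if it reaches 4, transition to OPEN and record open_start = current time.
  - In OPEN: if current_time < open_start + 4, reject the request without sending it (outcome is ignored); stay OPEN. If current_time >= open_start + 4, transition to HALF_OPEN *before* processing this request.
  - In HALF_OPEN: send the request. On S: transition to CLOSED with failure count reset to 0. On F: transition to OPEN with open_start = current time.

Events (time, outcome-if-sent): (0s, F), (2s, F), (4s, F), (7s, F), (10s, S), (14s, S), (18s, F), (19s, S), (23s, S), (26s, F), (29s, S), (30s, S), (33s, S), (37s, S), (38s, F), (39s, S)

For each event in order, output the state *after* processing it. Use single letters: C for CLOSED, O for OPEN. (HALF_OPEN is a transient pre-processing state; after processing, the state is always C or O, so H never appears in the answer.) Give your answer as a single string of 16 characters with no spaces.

Answer: CCCOOCCCCCCCCCCC

Derivation:
State after each event:
  event#1 t=0s outcome=F: state=CLOSED
  event#2 t=2s outcome=F: state=CLOSED
  event#3 t=4s outcome=F: state=CLOSED
  event#4 t=7s outcome=F: state=OPEN
  event#5 t=10s outcome=S: state=OPEN
  event#6 t=14s outcome=S: state=CLOSED
  event#7 t=18s outcome=F: state=CLOSED
  event#8 t=19s outcome=S: state=CLOSED
  event#9 t=23s outcome=S: state=CLOSED
  event#10 t=26s outcome=F: state=CLOSED
  event#11 t=29s outcome=S: state=CLOSED
  event#12 t=30s outcome=S: state=CLOSED
  event#13 t=33s outcome=S: state=CLOSED
  event#14 t=37s outcome=S: state=CLOSED
  event#15 t=38s outcome=F: state=CLOSED
  event#16 t=39s outcome=S: state=CLOSED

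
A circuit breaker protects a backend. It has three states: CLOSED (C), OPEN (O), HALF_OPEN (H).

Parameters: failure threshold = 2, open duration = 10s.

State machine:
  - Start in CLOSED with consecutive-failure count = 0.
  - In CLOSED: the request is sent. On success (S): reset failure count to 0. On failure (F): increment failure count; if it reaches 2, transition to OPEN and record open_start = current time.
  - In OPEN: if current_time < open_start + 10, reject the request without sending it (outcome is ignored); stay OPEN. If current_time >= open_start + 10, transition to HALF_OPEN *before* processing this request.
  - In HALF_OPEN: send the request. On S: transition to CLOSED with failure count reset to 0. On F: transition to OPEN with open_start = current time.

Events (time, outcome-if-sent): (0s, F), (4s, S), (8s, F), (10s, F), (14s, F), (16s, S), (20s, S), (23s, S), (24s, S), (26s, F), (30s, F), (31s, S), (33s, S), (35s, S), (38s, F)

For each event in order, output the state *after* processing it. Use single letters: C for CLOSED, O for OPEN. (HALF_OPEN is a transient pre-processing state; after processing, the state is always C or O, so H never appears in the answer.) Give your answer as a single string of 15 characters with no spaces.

State after each event:
  event#1 t=0s outcome=F: state=CLOSED
  event#2 t=4s outcome=S: state=CLOSED
  event#3 t=8s outcome=F: state=CLOSED
  event#4 t=10s outcome=F: state=OPEN
  event#5 t=14s outcome=F: state=OPEN
  event#6 t=16s outcome=S: state=OPEN
  event#7 t=20s outcome=S: state=CLOSED
  event#8 t=23s outcome=S: state=CLOSED
  event#9 t=24s outcome=S: state=CLOSED
  event#10 t=26s outcome=F: state=CLOSED
  event#11 t=30s outcome=F: state=OPEN
  event#12 t=31s outcome=S: state=OPEN
  event#13 t=33s outcome=S: state=OPEN
  event#14 t=35s outcome=S: state=OPEN
  event#15 t=38s outcome=F: state=OPEN

Answer: CCCOOOCCCCOOOOO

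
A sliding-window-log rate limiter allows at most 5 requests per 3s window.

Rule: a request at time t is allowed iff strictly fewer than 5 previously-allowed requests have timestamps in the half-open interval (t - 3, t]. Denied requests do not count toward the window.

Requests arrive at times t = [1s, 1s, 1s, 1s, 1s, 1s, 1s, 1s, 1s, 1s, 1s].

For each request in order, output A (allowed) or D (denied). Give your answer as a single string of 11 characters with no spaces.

Answer: AAAAADDDDDD

Derivation:
Tracking allowed requests in the window:
  req#1 t=1s: ALLOW
  req#2 t=1s: ALLOW
  req#3 t=1s: ALLOW
  req#4 t=1s: ALLOW
  req#5 t=1s: ALLOW
  req#6 t=1s: DENY
  req#7 t=1s: DENY
  req#8 t=1s: DENY
  req#9 t=1s: DENY
  req#10 t=1s: DENY
  req#11 t=1s: DENY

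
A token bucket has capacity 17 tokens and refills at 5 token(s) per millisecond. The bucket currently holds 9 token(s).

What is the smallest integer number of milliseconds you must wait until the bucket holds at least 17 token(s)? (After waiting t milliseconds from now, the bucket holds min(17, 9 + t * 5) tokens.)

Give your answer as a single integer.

Need 9 + t * 5 >= 17, so t >= 8/5.
Smallest integer t = ceil(8/5) = 2.

Answer: 2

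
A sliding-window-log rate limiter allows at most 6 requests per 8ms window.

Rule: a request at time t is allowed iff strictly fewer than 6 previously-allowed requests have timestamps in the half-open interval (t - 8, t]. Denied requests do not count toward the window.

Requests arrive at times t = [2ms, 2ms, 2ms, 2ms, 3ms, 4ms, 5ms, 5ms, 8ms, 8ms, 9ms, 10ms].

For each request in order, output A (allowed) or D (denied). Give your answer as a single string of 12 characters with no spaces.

Tracking allowed requests in the window:
  req#1 t=2ms: ALLOW
  req#2 t=2ms: ALLOW
  req#3 t=2ms: ALLOW
  req#4 t=2ms: ALLOW
  req#5 t=3ms: ALLOW
  req#6 t=4ms: ALLOW
  req#7 t=5ms: DENY
  req#8 t=5ms: DENY
  req#9 t=8ms: DENY
  req#10 t=8ms: DENY
  req#11 t=9ms: DENY
  req#12 t=10ms: ALLOW

Answer: AAAAAADDDDDA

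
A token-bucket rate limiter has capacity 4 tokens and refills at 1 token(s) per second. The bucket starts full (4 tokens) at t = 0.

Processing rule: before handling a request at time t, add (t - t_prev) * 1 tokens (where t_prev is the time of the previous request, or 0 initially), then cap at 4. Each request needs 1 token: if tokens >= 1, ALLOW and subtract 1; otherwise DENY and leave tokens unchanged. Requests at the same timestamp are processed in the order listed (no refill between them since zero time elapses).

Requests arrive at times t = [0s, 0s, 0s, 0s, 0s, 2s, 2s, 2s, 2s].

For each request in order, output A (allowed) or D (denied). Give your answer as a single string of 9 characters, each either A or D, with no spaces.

Answer: AAAADAADD

Derivation:
Simulating step by step:
  req#1 t=0s: ALLOW
  req#2 t=0s: ALLOW
  req#3 t=0s: ALLOW
  req#4 t=0s: ALLOW
  req#5 t=0s: DENY
  req#6 t=2s: ALLOW
  req#7 t=2s: ALLOW
  req#8 t=2s: DENY
  req#9 t=2s: DENY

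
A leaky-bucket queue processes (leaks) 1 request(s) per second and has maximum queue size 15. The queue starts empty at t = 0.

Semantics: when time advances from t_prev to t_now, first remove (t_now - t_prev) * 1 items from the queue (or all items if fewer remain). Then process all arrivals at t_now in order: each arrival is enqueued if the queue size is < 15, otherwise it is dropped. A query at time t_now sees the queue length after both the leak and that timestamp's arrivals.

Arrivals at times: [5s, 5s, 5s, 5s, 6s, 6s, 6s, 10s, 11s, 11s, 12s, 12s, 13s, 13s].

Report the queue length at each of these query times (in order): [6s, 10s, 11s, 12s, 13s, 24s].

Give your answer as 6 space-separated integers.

Answer: 6 3 4 5 6 0

Derivation:
Queue lengths at query times:
  query t=6s: backlog = 6
  query t=10s: backlog = 3
  query t=11s: backlog = 4
  query t=12s: backlog = 5
  query t=13s: backlog = 6
  query t=24s: backlog = 0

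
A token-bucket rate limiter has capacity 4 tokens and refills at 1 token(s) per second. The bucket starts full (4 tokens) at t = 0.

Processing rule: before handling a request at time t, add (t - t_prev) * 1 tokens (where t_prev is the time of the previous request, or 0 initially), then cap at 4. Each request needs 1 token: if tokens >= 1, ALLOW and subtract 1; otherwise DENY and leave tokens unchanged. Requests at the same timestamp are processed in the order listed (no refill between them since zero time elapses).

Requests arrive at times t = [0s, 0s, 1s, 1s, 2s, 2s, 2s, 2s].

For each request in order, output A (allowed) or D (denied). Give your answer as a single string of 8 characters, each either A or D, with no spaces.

Simulating step by step:
  req#1 t=0s: ALLOW
  req#2 t=0s: ALLOW
  req#3 t=1s: ALLOW
  req#4 t=1s: ALLOW
  req#5 t=2s: ALLOW
  req#6 t=2s: ALLOW
  req#7 t=2s: DENY
  req#8 t=2s: DENY

Answer: AAAAAADD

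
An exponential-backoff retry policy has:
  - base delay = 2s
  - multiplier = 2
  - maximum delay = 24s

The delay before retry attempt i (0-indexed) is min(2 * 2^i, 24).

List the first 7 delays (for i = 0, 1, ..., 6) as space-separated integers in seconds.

Answer: 2 4 8 16 24 24 24

Derivation:
Computing each delay:
  i=0: min(2*2^0, 24) = 2
  i=1: min(2*2^1, 24) = 4
  i=2: min(2*2^2, 24) = 8
  i=3: min(2*2^3, 24) = 16
  i=4: min(2*2^4, 24) = 24
  i=5: min(2*2^5, 24) = 24
  i=6: min(2*2^6, 24) = 24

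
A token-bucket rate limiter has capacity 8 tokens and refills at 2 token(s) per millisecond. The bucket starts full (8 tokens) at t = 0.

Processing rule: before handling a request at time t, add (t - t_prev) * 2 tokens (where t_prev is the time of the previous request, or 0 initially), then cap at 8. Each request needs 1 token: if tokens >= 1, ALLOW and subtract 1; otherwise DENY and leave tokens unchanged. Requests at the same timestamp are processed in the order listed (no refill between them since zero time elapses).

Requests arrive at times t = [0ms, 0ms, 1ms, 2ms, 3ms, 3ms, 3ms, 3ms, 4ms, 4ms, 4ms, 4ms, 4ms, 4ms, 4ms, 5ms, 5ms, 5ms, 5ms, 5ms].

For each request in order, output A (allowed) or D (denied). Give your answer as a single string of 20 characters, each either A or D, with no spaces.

Answer: AAAAAAAAAAAAAADAADDD

Derivation:
Simulating step by step:
  req#1 t=0ms: ALLOW
  req#2 t=0ms: ALLOW
  req#3 t=1ms: ALLOW
  req#4 t=2ms: ALLOW
  req#5 t=3ms: ALLOW
  req#6 t=3ms: ALLOW
  req#7 t=3ms: ALLOW
  req#8 t=3ms: ALLOW
  req#9 t=4ms: ALLOW
  req#10 t=4ms: ALLOW
  req#11 t=4ms: ALLOW
  req#12 t=4ms: ALLOW
  req#13 t=4ms: ALLOW
  req#14 t=4ms: ALLOW
  req#15 t=4ms: DENY
  req#16 t=5ms: ALLOW
  req#17 t=5ms: ALLOW
  req#18 t=5ms: DENY
  req#19 t=5ms: DENY
  req#20 t=5ms: DENY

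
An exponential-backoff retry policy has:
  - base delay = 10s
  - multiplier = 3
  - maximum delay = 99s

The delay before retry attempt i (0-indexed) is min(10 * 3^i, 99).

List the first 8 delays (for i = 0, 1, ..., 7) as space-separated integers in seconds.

Answer: 10 30 90 99 99 99 99 99

Derivation:
Computing each delay:
  i=0: min(10*3^0, 99) = 10
  i=1: min(10*3^1, 99) = 30
  i=2: min(10*3^2, 99) = 90
  i=3: min(10*3^3, 99) = 99
  i=4: min(10*3^4, 99) = 99
  i=5: min(10*3^5, 99) = 99
  i=6: min(10*3^6, 99) = 99
  i=7: min(10*3^7, 99) = 99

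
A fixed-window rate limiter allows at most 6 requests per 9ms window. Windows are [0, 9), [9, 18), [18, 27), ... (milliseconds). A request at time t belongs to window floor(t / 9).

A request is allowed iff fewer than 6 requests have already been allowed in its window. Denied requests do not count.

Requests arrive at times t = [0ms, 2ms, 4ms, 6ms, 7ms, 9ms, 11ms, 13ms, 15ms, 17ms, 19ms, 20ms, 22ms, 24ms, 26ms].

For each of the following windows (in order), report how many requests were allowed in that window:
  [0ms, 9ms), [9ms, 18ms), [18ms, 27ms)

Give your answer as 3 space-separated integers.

Answer: 5 5 5

Derivation:
Processing requests:
  req#1 t=0ms (window 0): ALLOW
  req#2 t=2ms (window 0): ALLOW
  req#3 t=4ms (window 0): ALLOW
  req#4 t=6ms (window 0): ALLOW
  req#5 t=7ms (window 0): ALLOW
  req#6 t=9ms (window 1): ALLOW
  req#7 t=11ms (window 1): ALLOW
  req#8 t=13ms (window 1): ALLOW
  req#9 t=15ms (window 1): ALLOW
  req#10 t=17ms (window 1): ALLOW
  req#11 t=19ms (window 2): ALLOW
  req#12 t=20ms (window 2): ALLOW
  req#13 t=22ms (window 2): ALLOW
  req#14 t=24ms (window 2): ALLOW
  req#15 t=26ms (window 2): ALLOW

Allowed counts by window: 5 5 5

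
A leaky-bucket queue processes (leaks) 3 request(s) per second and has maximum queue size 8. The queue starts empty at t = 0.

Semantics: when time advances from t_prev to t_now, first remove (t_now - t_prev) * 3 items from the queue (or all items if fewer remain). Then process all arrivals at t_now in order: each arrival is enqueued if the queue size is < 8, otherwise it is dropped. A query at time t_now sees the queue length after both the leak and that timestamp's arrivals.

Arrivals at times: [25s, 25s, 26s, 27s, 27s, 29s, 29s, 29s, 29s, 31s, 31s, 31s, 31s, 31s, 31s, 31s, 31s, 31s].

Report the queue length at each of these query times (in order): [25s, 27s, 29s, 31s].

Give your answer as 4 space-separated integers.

Answer: 2 2 4 8

Derivation:
Queue lengths at query times:
  query t=25s: backlog = 2
  query t=27s: backlog = 2
  query t=29s: backlog = 4
  query t=31s: backlog = 8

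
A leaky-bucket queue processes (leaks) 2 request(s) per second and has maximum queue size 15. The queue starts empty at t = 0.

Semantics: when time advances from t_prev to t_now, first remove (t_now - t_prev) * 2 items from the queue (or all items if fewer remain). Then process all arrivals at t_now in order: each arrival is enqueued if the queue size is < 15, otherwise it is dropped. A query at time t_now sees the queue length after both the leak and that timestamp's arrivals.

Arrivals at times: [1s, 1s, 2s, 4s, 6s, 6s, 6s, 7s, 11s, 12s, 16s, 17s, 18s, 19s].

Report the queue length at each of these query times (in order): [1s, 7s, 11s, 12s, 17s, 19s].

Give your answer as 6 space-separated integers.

Queue lengths at query times:
  query t=1s: backlog = 2
  query t=7s: backlog = 2
  query t=11s: backlog = 1
  query t=12s: backlog = 1
  query t=17s: backlog = 1
  query t=19s: backlog = 1

Answer: 2 2 1 1 1 1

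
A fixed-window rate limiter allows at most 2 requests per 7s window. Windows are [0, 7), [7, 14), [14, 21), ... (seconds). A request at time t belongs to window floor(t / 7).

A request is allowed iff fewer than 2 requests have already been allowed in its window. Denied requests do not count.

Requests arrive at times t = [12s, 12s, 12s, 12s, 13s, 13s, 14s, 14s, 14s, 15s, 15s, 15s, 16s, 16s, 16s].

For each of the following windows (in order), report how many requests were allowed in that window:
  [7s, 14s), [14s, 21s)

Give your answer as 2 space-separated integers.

Processing requests:
  req#1 t=12s (window 1): ALLOW
  req#2 t=12s (window 1): ALLOW
  req#3 t=12s (window 1): DENY
  req#4 t=12s (window 1): DENY
  req#5 t=13s (window 1): DENY
  req#6 t=13s (window 1): DENY
  req#7 t=14s (window 2): ALLOW
  req#8 t=14s (window 2): ALLOW
  req#9 t=14s (window 2): DENY
  req#10 t=15s (window 2): DENY
  req#11 t=15s (window 2): DENY
  req#12 t=15s (window 2): DENY
  req#13 t=16s (window 2): DENY
  req#14 t=16s (window 2): DENY
  req#15 t=16s (window 2): DENY

Allowed counts by window: 2 2

Answer: 2 2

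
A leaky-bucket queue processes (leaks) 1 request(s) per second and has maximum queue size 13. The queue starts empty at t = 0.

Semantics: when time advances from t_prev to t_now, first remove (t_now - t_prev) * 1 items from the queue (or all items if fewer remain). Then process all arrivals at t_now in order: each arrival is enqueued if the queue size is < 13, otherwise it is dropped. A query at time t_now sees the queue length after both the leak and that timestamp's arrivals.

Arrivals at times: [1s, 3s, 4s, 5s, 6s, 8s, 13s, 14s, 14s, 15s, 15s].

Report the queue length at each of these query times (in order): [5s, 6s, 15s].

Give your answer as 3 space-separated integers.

Queue lengths at query times:
  query t=5s: backlog = 1
  query t=6s: backlog = 1
  query t=15s: backlog = 3

Answer: 1 1 3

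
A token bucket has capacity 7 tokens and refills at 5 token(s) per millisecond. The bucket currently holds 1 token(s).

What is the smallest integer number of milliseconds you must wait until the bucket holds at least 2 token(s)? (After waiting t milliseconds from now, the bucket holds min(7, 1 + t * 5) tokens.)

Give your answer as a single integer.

Answer: 1

Derivation:
Need 1 + t * 5 >= 2, so t >= 1/5.
Smallest integer t = ceil(1/5) = 1.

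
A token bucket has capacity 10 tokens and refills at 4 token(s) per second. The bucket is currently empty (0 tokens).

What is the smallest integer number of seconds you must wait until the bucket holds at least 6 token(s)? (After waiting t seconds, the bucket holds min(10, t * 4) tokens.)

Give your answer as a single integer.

Answer: 2

Derivation:
Need t * 4 >= 6, so t >= 6/4.
Smallest integer t = ceil(6/4) = 2.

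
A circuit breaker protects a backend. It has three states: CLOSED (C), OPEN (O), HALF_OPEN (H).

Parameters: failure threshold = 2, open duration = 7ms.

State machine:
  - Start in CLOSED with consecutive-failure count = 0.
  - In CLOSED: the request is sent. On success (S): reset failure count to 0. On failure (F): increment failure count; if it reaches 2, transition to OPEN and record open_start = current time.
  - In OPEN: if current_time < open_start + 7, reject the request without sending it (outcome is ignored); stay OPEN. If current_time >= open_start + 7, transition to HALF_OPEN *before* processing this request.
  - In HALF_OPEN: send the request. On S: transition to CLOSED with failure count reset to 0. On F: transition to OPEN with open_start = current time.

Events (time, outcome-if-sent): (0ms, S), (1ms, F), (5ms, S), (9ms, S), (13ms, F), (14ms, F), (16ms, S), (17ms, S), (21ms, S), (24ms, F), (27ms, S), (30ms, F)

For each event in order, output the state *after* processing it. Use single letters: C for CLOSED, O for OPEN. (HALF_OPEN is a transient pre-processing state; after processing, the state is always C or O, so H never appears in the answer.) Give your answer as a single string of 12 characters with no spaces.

Answer: CCCCCOOOCCCC

Derivation:
State after each event:
  event#1 t=0ms outcome=S: state=CLOSED
  event#2 t=1ms outcome=F: state=CLOSED
  event#3 t=5ms outcome=S: state=CLOSED
  event#4 t=9ms outcome=S: state=CLOSED
  event#5 t=13ms outcome=F: state=CLOSED
  event#6 t=14ms outcome=F: state=OPEN
  event#7 t=16ms outcome=S: state=OPEN
  event#8 t=17ms outcome=S: state=OPEN
  event#9 t=21ms outcome=S: state=CLOSED
  event#10 t=24ms outcome=F: state=CLOSED
  event#11 t=27ms outcome=S: state=CLOSED
  event#12 t=30ms outcome=F: state=CLOSED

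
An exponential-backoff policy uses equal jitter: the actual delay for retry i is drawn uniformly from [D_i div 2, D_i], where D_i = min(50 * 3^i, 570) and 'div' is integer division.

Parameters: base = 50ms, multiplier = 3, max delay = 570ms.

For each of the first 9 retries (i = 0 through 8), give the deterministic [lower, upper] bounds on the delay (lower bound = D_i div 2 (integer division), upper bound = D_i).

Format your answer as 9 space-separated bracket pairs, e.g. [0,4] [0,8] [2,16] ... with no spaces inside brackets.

Answer: [25,50] [75,150] [225,450] [285,570] [285,570] [285,570] [285,570] [285,570] [285,570]

Derivation:
Computing bounds per retry:
  i=0: D_i=min(50*3^0,570)=50, bounds=[25,50]
  i=1: D_i=min(50*3^1,570)=150, bounds=[75,150]
  i=2: D_i=min(50*3^2,570)=450, bounds=[225,450]
  i=3: D_i=min(50*3^3,570)=570, bounds=[285,570]
  i=4: D_i=min(50*3^4,570)=570, bounds=[285,570]
  i=5: D_i=min(50*3^5,570)=570, bounds=[285,570]
  i=6: D_i=min(50*3^6,570)=570, bounds=[285,570]
  i=7: D_i=min(50*3^7,570)=570, bounds=[285,570]
  i=8: D_i=min(50*3^8,570)=570, bounds=[285,570]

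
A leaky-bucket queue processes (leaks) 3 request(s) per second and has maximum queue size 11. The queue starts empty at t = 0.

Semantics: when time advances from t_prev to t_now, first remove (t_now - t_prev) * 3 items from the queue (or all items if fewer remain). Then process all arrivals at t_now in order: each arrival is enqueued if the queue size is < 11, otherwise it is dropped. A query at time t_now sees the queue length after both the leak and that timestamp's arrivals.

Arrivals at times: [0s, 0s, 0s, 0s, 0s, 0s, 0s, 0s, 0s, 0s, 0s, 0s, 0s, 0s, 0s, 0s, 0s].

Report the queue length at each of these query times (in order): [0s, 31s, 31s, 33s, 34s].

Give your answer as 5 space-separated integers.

Queue lengths at query times:
  query t=0s: backlog = 11
  query t=31s: backlog = 0
  query t=31s: backlog = 0
  query t=33s: backlog = 0
  query t=34s: backlog = 0

Answer: 11 0 0 0 0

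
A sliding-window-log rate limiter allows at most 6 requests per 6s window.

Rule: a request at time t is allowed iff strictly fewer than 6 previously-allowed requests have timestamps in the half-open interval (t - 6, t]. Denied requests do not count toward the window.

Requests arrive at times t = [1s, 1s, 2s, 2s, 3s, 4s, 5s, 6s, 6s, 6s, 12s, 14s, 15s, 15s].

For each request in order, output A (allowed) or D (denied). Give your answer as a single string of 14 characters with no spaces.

Tracking allowed requests in the window:
  req#1 t=1s: ALLOW
  req#2 t=1s: ALLOW
  req#3 t=2s: ALLOW
  req#4 t=2s: ALLOW
  req#5 t=3s: ALLOW
  req#6 t=4s: ALLOW
  req#7 t=5s: DENY
  req#8 t=6s: DENY
  req#9 t=6s: DENY
  req#10 t=6s: DENY
  req#11 t=12s: ALLOW
  req#12 t=14s: ALLOW
  req#13 t=15s: ALLOW
  req#14 t=15s: ALLOW

Answer: AAAAAADDDDAAAA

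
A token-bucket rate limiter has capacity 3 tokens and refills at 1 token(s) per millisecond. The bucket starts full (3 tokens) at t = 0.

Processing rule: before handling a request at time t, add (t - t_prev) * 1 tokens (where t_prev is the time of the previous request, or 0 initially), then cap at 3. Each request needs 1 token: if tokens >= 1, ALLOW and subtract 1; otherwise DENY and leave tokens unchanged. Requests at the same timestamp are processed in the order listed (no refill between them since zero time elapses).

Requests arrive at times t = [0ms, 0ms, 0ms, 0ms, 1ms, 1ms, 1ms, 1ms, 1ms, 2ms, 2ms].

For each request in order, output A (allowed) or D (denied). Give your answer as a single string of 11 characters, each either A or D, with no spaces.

Simulating step by step:
  req#1 t=0ms: ALLOW
  req#2 t=0ms: ALLOW
  req#3 t=0ms: ALLOW
  req#4 t=0ms: DENY
  req#5 t=1ms: ALLOW
  req#6 t=1ms: DENY
  req#7 t=1ms: DENY
  req#8 t=1ms: DENY
  req#9 t=1ms: DENY
  req#10 t=2ms: ALLOW
  req#11 t=2ms: DENY

Answer: AAADADDDDAD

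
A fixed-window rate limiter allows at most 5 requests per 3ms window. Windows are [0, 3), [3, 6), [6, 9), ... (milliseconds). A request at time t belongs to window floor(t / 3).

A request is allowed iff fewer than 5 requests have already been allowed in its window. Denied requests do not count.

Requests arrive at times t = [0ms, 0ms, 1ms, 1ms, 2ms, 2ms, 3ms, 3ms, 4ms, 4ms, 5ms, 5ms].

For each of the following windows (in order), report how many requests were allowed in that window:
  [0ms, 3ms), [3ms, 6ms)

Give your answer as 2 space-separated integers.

Processing requests:
  req#1 t=0ms (window 0): ALLOW
  req#2 t=0ms (window 0): ALLOW
  req#3 t=1ms (window 0): ALLOW
  req#4 t=1ms (window 0): ALLOW
  req#5 t=2ms (window 0): ALLOW
  req#6 t=2ms (window 0): DENY
  req#7 t=3ms (window 1): ALLOW
  req#8 t=3ms (window 1): ALLOW
  req#9 t=4ms (window 1): ALLOW
  req#10 t=4ms (window 1): ALLOW
  req#11 t=5ms (window 1): ALLOW
  req#12 t=5ms (window 1): DENY

Allowed counts by window: 5 5

Answer: 5 5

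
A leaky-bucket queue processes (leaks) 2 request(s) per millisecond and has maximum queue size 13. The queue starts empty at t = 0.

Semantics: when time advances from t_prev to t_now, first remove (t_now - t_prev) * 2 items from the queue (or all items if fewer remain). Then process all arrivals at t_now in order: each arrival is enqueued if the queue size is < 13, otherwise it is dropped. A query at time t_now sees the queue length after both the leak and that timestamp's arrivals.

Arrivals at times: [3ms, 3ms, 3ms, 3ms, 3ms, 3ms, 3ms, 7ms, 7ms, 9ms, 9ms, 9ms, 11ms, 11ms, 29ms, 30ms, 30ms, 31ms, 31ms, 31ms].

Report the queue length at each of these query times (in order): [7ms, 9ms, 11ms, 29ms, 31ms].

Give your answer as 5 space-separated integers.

Answer: 2 3 2 1 3

Derivation:
Queue lengths at query times:
  query t=7ms: backlog = 2
  query t=9ms: backlog = 3
  query t=11ms: backlog = 2
  query t=29ms: backlog = 1
  query t=31ms: backlog = 3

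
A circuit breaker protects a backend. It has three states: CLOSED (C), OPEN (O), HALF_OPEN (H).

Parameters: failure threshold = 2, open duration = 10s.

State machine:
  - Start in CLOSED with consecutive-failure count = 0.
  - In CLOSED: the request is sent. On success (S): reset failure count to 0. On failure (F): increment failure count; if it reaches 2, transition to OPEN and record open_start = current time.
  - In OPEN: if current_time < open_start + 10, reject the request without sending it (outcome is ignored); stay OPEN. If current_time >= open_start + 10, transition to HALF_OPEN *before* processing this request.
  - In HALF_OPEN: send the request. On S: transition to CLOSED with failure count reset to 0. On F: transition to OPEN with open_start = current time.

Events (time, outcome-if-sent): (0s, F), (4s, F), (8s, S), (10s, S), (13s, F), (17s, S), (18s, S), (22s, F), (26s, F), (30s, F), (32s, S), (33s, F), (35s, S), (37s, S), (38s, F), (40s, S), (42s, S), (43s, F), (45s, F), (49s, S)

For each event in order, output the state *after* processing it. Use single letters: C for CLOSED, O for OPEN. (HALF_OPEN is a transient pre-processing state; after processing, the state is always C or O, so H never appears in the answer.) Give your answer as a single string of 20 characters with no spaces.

State after each event:
  event#1 t=0s outcome=F: state=CLOSED
  event#2 t=4s outcome=F: state=OPEN
  event#3 t=8s outcome=S: state=OPEN
  event#4 t=10s outcome=S: state=OPEN
  event#5 t=13s outcome=F: state=OPEN
  event#6 t=17s outcome=S: state=CLOSED
  event#7 t=18s outcome=S: state=CLOSED
  event#8 t=22s outcome=F: state=CLOSED
  event#9 t=26s outcome=F: state=OPEN
  event#10 t=30s outcome=F: state=OPEN
  event#11 t=32s outcome=S: state=OPEN
  event#12 t=33s outcome=F: state=OPEN
  event#13 t=35s outcome=S: state=OPEN
  event#14 t=37s outcome=S: state=CLOSED
  event#15 t=38s outcome=F: state=CLOSED
  event#16 t=40s outcome=S: state=CLOSED
  event#17 t=42s outcome=S: state=CLOSED
  event#18 t=43s outcome=F: state=CLOSED
  event#19 t=45s outcome=F: state=OPEN
  event#20 t=49s outcome=S: state=OPEN

Answer: COOOOCCCOOOOOCCCCCOO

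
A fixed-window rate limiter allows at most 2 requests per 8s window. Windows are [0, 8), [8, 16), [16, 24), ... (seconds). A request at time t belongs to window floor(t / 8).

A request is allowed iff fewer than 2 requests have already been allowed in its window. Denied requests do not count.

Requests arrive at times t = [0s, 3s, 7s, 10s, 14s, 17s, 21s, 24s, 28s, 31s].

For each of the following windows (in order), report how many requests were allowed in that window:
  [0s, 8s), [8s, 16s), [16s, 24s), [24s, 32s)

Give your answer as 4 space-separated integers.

Answer: 2 2 2 2

Derivation:
Processing requests:
  req#1 t=0s (window 0): ALLOW
  req#2 t=3s (window 0): ALLOW
  req#3 t=7s (window 0): DENY
  req#4 t=10s (window 1): ALLOW
  req#5 t=14s (window 1): ALLOW
  req#6 t=17s (window 2): ALLOW
  req#7 t=21s (window 2): ALLOW
  req#8 t=24s (window 3): ALLOW
  req#9 t=28s (window 3): ALLOW
  req#10 t=31s (window 3): DENY

Allowed counts by window: 2 2 2 2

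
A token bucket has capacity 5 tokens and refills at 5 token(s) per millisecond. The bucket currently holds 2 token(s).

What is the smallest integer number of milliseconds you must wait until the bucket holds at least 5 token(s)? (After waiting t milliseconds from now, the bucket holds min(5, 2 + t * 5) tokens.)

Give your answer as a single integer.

Answer: 1

Derivation:
Need 2 + t * 5 >= 5, so t >= 3/5.
Smallest integer t = ceil(3/5) = 1.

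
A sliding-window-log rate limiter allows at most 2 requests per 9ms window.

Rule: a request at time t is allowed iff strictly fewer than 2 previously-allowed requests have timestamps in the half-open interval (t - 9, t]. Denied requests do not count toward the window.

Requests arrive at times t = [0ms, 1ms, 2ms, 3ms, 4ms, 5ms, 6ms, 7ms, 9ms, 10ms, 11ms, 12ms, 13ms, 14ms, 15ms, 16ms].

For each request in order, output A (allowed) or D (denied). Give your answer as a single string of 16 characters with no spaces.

Tracking allowed requests in the window:
  req#1 t=0ms: ALLOW
  req#2 t=1ms: ALLOW
  req#3 t=2ms: DENY
  req#4 t=3ms: DENY
  req#5 t=4ms: DENY
  req#6 t=5ms: DENY
  req#7 t=6ms: DENY
  req#8 t=7ms: DENY
  req#9 t=9ms: ALLOW
  req#10 t=10ms: ALLOW
  req#11 t=11ms: DENY
  req#12 t=12ms: DENY
  req#13 t=13ms: DENY
  req#14 t=14ms: DENY
  req#15 t=15ms: DENY
  req#16 t=16ms: DENY

Answer: AADDDDDDAADDDDDD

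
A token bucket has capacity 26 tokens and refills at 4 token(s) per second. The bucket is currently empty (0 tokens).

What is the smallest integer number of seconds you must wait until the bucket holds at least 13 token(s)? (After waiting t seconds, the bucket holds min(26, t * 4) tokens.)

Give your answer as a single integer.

Need t * 4 >= 13, so t >= 13/4.
Smallest integer t = ceil(13/4) = 4.

Answer: 4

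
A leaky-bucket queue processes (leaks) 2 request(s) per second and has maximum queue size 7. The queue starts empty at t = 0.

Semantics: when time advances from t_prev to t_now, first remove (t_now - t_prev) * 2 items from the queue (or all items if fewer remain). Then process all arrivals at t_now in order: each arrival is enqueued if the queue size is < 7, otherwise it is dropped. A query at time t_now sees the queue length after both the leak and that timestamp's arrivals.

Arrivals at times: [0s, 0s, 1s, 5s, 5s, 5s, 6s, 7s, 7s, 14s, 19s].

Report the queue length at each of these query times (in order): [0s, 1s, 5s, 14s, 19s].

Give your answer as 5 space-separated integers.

Queue lengths at query times:
  query t=0s: backlog = 2
  query t=1s: backlog = 1
  query t=5s: backlog = 3
  query t=14s: backlog = 1
  query t=19s: backlog = 1

Answer: 2 1 3 1 1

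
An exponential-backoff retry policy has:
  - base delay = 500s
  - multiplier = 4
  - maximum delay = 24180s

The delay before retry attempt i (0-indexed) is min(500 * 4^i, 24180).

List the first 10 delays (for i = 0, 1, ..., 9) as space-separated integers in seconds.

Computing each delay:
  i=0: min(500*4^0, 24180) = 500
  i=1: min(500*4^1, 24180) = 2000
  i=2: min(500*4^2, 24180) = 8000
  i=3: min(500*4^3, 24180) = 24180
  i=4: min(500*4^4, 24180) = 24180
  i=5: min(500*4^5, 24180) = 24180
  i=6: min(500*4^6, 24180) = 24180
  i=7: min(500*4^7, 24180) = 24180
  i=8: min(500*4^8, 24180) = 24180
  i=9: min(500*4^9, 24180) = 24180

Answer: 500 2000 8000 24180 24180 24180 24180 24180 24180 24180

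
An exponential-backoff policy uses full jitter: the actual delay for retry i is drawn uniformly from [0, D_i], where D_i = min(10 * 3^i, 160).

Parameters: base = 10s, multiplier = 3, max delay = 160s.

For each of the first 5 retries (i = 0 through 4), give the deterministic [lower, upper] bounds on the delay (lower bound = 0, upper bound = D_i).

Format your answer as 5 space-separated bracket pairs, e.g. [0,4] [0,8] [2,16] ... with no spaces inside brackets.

Answer: [0,10] [0,30] [0,90] [0,160] [0,160]

Derivation:
Computing bounds per retry:
  i=0: D_i=min(10*3^0,160)=10, bounds=[0,10]
  i=1: D_i=min(10*3^1,160)=30, bounds=[0,30]
  i=2: D_i=min(10*3^2,160)=90, bounds=[0,90]
  i=3: D_i=min(10*3^3,160)=160, bounds=[0,160]
  i=4: D_i=min(10*3^4,160)=160, bounds=[0,160]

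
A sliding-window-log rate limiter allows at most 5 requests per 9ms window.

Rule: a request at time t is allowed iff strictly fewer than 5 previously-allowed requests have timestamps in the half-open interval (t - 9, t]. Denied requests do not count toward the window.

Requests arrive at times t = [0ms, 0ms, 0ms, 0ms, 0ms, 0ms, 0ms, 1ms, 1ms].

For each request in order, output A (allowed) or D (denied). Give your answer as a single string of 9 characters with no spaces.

Tracking allowed requests in the window:
  req#1 t=0ms: ALLOW
  req#2 t=0ms: ALLOW
  req#3 t=0ms: ALLOW
  req#4 t=0ms: ALLOW
  req#5 t=0ms: ALLOW
  req#6 t=0ms: DENY
  req#7 t=0ms: DENY
  req#8 t=1ms: DENY
  req#9 t=1ms: DENY

Answer: AAAAADDDD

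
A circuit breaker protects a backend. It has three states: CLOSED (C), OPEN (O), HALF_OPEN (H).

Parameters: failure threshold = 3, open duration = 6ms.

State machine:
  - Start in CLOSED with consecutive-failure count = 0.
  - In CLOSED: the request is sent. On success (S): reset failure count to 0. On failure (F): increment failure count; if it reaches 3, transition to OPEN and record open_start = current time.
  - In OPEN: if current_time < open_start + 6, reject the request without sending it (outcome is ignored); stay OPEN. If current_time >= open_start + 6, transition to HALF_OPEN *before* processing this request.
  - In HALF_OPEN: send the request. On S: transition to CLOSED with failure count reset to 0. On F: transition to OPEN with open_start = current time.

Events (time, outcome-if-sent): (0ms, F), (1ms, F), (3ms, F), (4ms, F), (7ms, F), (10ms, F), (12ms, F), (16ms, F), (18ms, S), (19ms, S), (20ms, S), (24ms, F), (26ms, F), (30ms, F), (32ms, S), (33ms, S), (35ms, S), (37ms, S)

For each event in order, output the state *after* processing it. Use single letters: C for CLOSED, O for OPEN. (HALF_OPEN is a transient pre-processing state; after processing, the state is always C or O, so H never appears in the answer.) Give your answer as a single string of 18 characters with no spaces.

State after each event:
  event#1 t=0ms outcome=F: state=CLOSED
  event#2 t=1ms outcome=F: state=CLOSED
  event#3 t=3ms outcome=F: state=OPEN
  event#4 t=4ms outcome=F: state=OPEN
  event#5 t=7ms outcome=F: state=OPEN
  event#6 t=10ms outcome=F: state=OPEN
  event#7 t=12ms outcome=F: state=OPEN
  event#8 t=16ms outcome=F: state=OPEN
  event#9 t=18ms outcome=S: state=OPEN
  event#10 t=19ms outcome=S: state=OPEN
  event#11 t=20ms outcome=S: state=OPEN
  event#12 t=24ms outcome=F: state=OPEN
  event#13 t=26ms outcome=F: state=OPEN
  event#14 t=30ms outcome=F: state=OPEN
  event#15 t=32ms outcome=S: state=OPEN
  event#16 t=33ms outcome=S: state=OPEN
  event#17 t=35ms outcome=S: state=OPEN
  event#18 t=37ms outcome=S: state=CLOSED

Answer: CCOOOOOOOOOOOOOOOC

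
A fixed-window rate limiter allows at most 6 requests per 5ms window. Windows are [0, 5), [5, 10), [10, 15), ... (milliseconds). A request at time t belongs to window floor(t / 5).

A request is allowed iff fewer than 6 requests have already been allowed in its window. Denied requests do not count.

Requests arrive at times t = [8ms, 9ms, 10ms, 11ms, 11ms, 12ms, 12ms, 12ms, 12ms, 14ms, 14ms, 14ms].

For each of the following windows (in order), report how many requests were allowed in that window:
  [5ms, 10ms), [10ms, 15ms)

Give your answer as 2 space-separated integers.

Processing requests:
  req#1 t=8ms (window 1): ALLOW
  req#2 t=9ms (window 1): ALLOW
  req#3 t=10ms (window 2): ALLOW
  req#4 t=11ms (window 2): ALLOW
  req#5 t=11ms (window 2): ALLOW
  req#6 t=12ms (window 2): ALLOW
  req#7 t=12ms (window 2): ALLOW
  req#8 t=12ms (window 2): ALLOW
  req#9 t=12ms (window 2): DENY
  req#10 t=14ms (window 2): DENY
  req#11 t=14ms (window 2): DENY
  req#12 t=14ms (window 2): DENY

Allowed counts by window: 2 6

Answer: 2 6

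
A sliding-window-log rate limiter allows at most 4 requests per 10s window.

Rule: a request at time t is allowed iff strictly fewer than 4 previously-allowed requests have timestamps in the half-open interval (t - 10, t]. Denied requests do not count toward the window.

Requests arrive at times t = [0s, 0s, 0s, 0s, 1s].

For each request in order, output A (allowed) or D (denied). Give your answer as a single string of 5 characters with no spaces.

Tracking allowed requests in the window:
  req#1 t=0s: ALLOW
  req#2 t=0s: ALLOW
  req#3 t=0s: ALLOW
  req#4 t=0s: ALLOW
  req#5 t=1s: DENY

Answer: AAAAD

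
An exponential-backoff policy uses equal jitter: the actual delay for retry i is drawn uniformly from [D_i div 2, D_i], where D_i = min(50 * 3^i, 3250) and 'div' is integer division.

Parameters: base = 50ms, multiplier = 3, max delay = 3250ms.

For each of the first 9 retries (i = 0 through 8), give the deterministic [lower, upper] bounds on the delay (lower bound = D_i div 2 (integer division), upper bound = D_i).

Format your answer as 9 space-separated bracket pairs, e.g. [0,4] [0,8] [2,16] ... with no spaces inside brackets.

Computing bounds per retry:
  i=0: D_i=min(50*3^0,3250)=50, bounds=[25,50]
  i=1: D_i=min(50*3^1,3250)=150, bounds=[75,150]
  i=2: D_i=min(50*3^2,3250)=450, bounds=[225,450]
  i=3: D_i=min(50*3^3,3250)=1350, bounds=[675,1350]
  i=4: D_i=min(50*3^4,3250)=3250, bounds=[1625,3250]
  i=5: D_i=min(50*3^5,3250)=3250, bounds=[1625,3250]
  i=6: D_i=min(50*3^6,3250)=3250, bounds=[1625,3250]
  i=7: D_i=min(50*3^7,3250)=3250, bounds=[1625,3250]
  i=8: D_i=min(50*3^8,3250)=3250, bounds=[1625,3250]

Answer: [25,50] [75,150] [225,450] [675,1350] [1625,3250] [1625,3250] [1625,3250] [1625,3250] [1625,3250]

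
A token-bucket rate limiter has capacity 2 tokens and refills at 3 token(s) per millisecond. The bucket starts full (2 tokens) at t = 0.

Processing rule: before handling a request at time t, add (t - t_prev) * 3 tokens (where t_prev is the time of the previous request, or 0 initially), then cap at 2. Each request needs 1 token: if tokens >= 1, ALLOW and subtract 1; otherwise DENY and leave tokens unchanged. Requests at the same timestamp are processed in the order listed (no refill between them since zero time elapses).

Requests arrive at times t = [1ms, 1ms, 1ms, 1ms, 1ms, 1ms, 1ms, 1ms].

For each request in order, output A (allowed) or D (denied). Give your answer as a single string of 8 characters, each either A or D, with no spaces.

Simulating step by step:
  req#1 t=1ms: ALLOW
  req#2 t=1ms: ALLOW
  req#3 t=1ms: DENY
  req#4 t=1ms: DENY
  req#5 t=1ms: DENY
  req#6 t=1ms: DENY
  req#7 t=1ms: DENY
  req#8 t=1ms: DENY

Answer: AADDDDDD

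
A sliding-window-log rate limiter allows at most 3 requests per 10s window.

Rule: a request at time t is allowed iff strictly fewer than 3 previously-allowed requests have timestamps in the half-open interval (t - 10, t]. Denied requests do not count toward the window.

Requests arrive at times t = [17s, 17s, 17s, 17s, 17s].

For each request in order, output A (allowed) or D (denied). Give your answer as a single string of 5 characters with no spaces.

Answer: AAADD

Derivation:
Tracking allowed requests in the window:
  req#1 t=17s: ALLOW
  req#2 t=17s: ALLOW
  req#3 t=17s: ALLOW
  req#4 t=17s: DENY
  req#5 t=17s: DENY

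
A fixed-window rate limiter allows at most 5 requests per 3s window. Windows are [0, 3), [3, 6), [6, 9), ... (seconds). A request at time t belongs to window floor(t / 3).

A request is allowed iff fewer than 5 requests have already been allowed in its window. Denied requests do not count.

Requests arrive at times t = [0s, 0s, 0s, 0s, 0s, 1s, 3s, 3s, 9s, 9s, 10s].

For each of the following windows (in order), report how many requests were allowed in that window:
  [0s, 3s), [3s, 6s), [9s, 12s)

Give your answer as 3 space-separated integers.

Processing requests:
  req#1 t=0s (window 0): ALLOW
  req#2 t=0s (window 0): ALLOW
  req#3 t=0s (window 0): ALLOW
  req#4 t=0s (window 0): ALLOW
  req#5 t=0s (window 0): ALLOW
  req#6 t=1s (window 0): DENY
  req#7 t=3s (window 1): ALLOW
  req#8 t=3s (window 1): ALLOW
  req#9 t=9s (window 3): ALLOW
  req#10 t=9s (window 3): ALLOW
  req#11 t=10s (window 3): ALLOW

Allowed counts by window: 5 2 3

Answer: 5 2 3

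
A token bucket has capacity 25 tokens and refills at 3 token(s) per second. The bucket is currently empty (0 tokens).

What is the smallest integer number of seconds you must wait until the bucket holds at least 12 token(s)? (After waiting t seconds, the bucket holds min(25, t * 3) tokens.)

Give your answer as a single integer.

Answer: 4

Derivation:
Need t * 3 >= 12, so t >= 12/3.
Smallest integer t = ceil(12/3) = 4.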